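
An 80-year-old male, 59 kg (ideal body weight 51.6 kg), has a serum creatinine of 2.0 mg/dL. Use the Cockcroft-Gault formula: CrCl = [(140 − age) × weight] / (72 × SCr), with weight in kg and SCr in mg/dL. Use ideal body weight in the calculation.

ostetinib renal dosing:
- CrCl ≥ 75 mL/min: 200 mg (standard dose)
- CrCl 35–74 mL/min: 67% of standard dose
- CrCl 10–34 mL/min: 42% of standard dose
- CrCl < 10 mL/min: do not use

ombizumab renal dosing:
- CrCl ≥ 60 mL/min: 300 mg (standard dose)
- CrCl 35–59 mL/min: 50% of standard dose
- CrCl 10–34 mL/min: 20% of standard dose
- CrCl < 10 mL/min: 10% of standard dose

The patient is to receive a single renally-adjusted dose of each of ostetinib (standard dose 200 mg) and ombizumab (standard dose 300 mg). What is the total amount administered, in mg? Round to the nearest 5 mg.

145 mg

CrCl = (140 − 80) × 51.6 / (72 × 2) = 3096.0 / 144.00 ≈ 21.5 mL/min
CrCl ≈ 22 mL/min.
ostetinib: 10–34 mL/min → 42% of 200 mg = 84 mg.
ombizumab: 10–34 mL/min → 20% of 300 mg = 60 mg.
Total = 84 + 60 = 144 mg.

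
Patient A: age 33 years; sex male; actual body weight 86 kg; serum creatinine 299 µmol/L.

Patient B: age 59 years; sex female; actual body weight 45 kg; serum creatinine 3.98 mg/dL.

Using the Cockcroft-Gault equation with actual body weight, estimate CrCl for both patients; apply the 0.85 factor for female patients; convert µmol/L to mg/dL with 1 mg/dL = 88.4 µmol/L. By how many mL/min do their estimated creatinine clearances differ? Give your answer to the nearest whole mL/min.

Patient A: SCr = 299 / 88.4 = 3.382 mg/dL
Patient A: CrCl = (140 − 33) × 86 / (72 × 3.382) = 9202.0 / 243.50 ≈ 37.8 mL/min
Patient B: CrCl = (140 − 59) × 45 / (72 × 3.98) × 0.85 = 3645.0 / 286.56 × 0.85 ≈ 10.8 mL/min
|37.8 − 10.8| = 27.0 mL/min

27 mL/min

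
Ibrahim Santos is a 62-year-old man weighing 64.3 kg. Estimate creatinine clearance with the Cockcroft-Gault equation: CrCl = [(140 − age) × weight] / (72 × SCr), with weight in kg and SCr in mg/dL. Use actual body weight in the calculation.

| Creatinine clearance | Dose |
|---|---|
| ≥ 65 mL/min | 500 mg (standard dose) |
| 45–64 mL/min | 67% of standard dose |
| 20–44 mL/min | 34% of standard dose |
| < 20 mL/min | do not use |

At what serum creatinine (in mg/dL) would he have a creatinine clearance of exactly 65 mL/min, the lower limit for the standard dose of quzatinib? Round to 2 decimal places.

1.07 mg/dL

Standard dose requires CrCl ≥ 65 mL/min.
Set (140 − 62) × 64.3 / (72 × SCr) = 65
SCr = (140 − 62) × 64.3 / (72 × 65) = 1.072 mg/dL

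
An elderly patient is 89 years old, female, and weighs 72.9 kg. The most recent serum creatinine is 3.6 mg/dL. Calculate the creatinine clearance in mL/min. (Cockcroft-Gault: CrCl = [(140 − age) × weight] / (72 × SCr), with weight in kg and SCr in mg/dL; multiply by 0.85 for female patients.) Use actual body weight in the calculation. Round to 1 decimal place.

12.2 mL/min

CrCl = (140 − 89) × 72.9 / (72 × 3.6) × 0.85 = 3717.9 / 259.20 × 0.85 ≈ 12.2 mL/min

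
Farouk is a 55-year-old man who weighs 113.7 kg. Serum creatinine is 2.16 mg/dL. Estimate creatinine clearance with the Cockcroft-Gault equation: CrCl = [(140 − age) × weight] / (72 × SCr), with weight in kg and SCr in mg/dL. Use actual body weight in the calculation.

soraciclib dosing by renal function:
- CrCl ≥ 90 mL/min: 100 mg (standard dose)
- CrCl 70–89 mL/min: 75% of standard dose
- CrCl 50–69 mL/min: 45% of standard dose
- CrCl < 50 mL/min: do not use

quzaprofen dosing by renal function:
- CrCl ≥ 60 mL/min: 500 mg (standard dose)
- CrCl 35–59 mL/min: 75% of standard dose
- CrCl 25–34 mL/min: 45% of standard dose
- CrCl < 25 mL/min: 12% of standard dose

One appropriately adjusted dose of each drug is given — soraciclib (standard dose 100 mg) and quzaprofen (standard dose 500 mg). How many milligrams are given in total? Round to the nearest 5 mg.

545 mg

CrCl = (140 − 55) × 113.7 / (72 × 2.16) = 9664.5 / 155.52 ≈ 62.1 mL/min
CrCl ≈ 62 mL/min.
soraciclib: 50–69 mL/min → 45% of 100 mg = 45 mg.
quzaprofen: ≥ 60 mL/min → 100% of 500 mg = 500 mg.
Total = 45 + 500 = 545 mg.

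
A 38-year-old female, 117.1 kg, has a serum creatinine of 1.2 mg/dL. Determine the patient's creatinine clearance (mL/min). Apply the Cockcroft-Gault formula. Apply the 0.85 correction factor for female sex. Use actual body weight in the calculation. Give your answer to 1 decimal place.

117.5 mL/min

CrCl = (140 − 38) × 117.1 / (72 × 1.2) × 0.85 = 11944.2 / 86.40 × 0.85 ≈ 117.5 mL/min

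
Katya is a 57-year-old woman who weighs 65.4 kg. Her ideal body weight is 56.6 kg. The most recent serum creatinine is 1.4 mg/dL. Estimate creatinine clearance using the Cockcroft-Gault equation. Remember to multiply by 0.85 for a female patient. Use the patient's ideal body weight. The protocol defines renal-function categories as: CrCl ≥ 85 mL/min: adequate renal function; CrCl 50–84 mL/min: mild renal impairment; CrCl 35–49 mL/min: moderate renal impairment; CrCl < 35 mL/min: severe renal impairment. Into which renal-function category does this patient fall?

moderate renal impairment

CrCl = (140 − 57) × 56.6 / (72 × 1.4) × 0.85 = 4697.8 / 100.80 × 0.85 ≈ 39.6 mL/min
40 mL/min falls in the 'moderate renal impairment' range.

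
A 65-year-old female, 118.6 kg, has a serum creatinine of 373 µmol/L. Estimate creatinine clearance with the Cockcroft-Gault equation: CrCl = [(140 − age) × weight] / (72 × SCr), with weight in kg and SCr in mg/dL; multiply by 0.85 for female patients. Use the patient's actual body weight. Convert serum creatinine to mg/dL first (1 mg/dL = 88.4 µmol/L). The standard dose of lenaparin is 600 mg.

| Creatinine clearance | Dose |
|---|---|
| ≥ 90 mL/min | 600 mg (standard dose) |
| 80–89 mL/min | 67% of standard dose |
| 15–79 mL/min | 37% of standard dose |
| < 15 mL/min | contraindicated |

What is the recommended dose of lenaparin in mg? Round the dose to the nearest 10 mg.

SCr = 373 / 88.4 = 4.219 mg/dL
CrCl = (140 − 65) × 118.6 / (72 × 4.219) × 0.85 = 8895.0 / 303.77 × 0.85 ≈ 24.9 mL/min
CrCl ≈ 25 mL/min → bracket 15–79 mL/min.
37% of 600 mg = 222 mg → 220 mg

220 mg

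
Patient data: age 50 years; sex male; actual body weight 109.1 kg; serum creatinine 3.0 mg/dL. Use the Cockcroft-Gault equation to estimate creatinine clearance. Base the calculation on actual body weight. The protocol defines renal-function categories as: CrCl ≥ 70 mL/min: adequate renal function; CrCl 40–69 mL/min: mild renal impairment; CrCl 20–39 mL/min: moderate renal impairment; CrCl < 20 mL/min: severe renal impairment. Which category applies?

mild renal impairment

CrCl = (140 − 50) × 109.1 / (72 × 3) = 9819.0 / 216.00 ≈ 45.5 mL/min
45 mL/min falls in the 'mild renal impairment' range.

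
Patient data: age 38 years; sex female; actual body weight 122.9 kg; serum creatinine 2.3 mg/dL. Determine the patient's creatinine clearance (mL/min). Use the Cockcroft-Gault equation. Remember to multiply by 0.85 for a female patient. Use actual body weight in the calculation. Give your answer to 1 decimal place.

CrCl = (140 − 38) × 122.9 / (72 × 2.3) × 0.85 = 12535.8 / 165.60 × 0.85 ≈ 64.3 mL/min

64.3 mL/min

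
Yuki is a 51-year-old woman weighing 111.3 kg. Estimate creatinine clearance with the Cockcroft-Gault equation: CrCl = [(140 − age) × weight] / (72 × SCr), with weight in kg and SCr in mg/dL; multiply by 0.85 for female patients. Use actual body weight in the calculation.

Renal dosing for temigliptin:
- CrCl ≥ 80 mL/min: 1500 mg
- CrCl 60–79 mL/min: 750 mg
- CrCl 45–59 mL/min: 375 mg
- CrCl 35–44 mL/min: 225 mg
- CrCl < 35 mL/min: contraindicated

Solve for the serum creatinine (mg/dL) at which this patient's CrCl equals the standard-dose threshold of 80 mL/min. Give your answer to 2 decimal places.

Standard dose requires CrCl ≥ 80 mL/min.
Set (140 − 51) × 111.3 × 0.85 / (72 × SCr) = 80
SCr = (140 − 51) × 111.3 × 0.85 / (72 × 80) = 1.462 mg/dL

1.46 mg/dL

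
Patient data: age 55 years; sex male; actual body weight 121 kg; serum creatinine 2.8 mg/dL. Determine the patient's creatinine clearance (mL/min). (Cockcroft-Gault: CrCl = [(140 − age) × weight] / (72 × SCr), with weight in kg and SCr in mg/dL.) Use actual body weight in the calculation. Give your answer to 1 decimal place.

CrCl = (140 − 55) × 121 / (72 × 2.8) = 10285.0 / 201.60 ≈ 51.0 mL/min

51.0 mL/min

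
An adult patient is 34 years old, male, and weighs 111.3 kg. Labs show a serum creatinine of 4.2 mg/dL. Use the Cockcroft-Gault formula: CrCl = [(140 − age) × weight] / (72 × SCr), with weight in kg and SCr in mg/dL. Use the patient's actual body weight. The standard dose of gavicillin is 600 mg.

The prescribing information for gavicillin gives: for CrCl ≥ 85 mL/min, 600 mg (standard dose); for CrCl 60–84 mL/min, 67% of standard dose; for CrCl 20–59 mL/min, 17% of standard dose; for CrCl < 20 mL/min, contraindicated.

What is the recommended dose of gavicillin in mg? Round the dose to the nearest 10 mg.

100 mg

CrCl = (140 − 34) × 111.3 / (72 × 4.2) = 11797.8 / 302.40 ≈ 39.0 mL/min
CrCl ≈ 39 mL/min → bracket 20–59 mL/min.
17% of 600 mg = 102 mg → 100 mg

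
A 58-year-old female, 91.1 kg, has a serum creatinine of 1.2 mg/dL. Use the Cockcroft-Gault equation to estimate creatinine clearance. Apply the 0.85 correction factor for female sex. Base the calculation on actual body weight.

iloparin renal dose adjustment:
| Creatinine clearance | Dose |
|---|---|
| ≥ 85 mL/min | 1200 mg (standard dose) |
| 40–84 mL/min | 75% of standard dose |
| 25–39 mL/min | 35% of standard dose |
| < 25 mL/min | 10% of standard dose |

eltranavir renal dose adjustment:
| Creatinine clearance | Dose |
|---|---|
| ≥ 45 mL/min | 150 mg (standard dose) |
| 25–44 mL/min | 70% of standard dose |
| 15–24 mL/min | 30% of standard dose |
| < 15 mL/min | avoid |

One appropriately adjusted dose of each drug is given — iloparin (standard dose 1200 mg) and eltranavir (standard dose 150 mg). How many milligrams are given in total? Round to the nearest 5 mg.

CrCl = (140 − 58) × 91.1 / (72 × 1.2) × 0.85 = 7470.2 / 86.40 × 0.85 ≈ 73.5 mL/min
CrCl ≈ 73 mL/min.
iloparin: 40–84 mL/min → 75% of 1200 mg = 900 mg.
eltranavir: ≥ 45 mL/min → 100% of 150 mg = 150 mg.
Total = 900 + 150 = 1050 mg.

1050 mg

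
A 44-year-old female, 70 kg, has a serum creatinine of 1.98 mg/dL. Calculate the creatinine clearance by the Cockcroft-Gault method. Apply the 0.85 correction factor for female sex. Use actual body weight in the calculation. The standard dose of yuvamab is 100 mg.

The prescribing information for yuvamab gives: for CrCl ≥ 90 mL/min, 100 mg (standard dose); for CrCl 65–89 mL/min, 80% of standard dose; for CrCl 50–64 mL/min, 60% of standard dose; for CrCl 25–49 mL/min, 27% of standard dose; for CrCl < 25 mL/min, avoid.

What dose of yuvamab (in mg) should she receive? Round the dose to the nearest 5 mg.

25 mg

CrCl = (140 − 44) × 70 / (72 × 1.98) × 0.85 = 6720.0 / 142.56 × 0.85 ≈ 40.1 mL/min
CrCl ≈ 40 mL/min → bracket 25–49 mL/min.
27% of 100 mg = 27 mg → 25 mg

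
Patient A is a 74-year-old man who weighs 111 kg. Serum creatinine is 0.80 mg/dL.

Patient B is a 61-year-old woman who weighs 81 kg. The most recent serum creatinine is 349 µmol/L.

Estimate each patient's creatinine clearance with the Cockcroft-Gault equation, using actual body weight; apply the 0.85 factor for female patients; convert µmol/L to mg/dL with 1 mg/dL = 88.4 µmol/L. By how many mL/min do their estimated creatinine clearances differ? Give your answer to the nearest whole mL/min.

108 mL/min

Patient A: CrCl = (140 − 74) × 111 / (72 × 0.8) = 7326.0 / 57.60 ≈ 127.2 mL/min
Patient B: SCr = 349 / 88.4 = 3.948 mg/dL
Patient B: CrCl = (140 − 61) × 81 / (72 × 3.948) × 0.85 = 6399.0 / 284.26 × 0.85 ≈ 19.1 mL/min
|127.2 − 19.1| = 108.1 mL/min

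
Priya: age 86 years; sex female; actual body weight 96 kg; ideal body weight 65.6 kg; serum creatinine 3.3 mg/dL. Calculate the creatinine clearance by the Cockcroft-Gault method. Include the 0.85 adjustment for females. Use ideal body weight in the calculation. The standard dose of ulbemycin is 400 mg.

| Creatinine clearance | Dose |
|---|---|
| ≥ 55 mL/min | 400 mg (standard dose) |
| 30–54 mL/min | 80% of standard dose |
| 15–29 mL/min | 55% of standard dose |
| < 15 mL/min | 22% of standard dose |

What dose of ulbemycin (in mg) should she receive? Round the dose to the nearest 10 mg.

90 mg

CrCl = (140 − 86) × 65.6 / (72 × 3.3) × 0.85 = 3542.4 / 237.60 × 0.85 ≈ 12.7 mL/min
CrCl ≈ 13 mL/min → bracket < 15 mL/min.
22% of 400 mg = 88 mg → 90 mg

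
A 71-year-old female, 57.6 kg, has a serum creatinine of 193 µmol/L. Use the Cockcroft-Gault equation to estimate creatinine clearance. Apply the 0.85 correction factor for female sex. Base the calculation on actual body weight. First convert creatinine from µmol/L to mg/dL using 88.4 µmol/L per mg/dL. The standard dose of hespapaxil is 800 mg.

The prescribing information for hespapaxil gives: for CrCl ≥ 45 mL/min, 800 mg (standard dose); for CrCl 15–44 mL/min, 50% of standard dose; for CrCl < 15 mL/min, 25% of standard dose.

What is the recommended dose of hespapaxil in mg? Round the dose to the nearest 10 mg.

400 mg

SCr = 193 / 88.4 = 2.183 mg/dL
CrCl = (140 − 71) × 57.6 / (72 × 2.183) × 0.85 = 3974.4 / 157.18 × 0.85 ≈ 21.5 mL/min
CrCl ≈ 21 mL/min → bracket 15–44 mL/min.
50% of 800 mg = 400 mg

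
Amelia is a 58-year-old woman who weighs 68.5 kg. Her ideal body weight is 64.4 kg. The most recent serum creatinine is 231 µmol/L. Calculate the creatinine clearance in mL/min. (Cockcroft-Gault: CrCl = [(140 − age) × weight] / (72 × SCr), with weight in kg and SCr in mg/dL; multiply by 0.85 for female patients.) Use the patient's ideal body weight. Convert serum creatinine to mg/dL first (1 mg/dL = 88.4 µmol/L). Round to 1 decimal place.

SCr = 231 / 88.4 = 2.613 mg/dL
CrCl = (140 − 58) × 64.4 / (72 × 2.613) × 0.85 = 5280.8 / 188.14 × 0.85 ≈ 23.9 mL/min

23.9 mL/min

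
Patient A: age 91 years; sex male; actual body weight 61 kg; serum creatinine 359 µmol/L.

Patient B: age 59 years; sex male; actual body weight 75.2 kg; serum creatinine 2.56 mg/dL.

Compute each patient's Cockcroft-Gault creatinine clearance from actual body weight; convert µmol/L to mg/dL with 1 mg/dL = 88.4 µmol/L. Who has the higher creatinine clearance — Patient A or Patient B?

Patient B

Patient A: SCr = 359 / 88.4 = 4.061 mg/dL
Patient A: CrCl = (140 − 91) × 61 / (72 × 4.061) = 2989.0 / 292.39 ≈ 10.2 mL/min
Patient B: CrCl = (140 − 59) × 75.2 / (72 × 2.56) = 6091.2 / 184.32 ≈ 33.0 mL/min
10.2 vs 33.0 mL/min → Patient B is higher.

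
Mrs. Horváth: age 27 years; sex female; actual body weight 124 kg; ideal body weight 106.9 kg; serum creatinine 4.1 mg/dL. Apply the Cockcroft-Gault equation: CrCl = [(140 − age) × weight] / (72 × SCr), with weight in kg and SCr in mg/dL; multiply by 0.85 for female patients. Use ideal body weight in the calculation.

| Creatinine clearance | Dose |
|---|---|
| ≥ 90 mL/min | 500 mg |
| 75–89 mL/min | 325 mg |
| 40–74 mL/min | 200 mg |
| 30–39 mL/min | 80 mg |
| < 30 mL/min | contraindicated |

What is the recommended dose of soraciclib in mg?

80 mg

CrCl = (140 − 27) × 106.9 / (72 × 4.1) × 0.85 = 12079.7 / 295.20 × 0.85 ≈ 34.8 mL/min
CrCl ≈ 35 mL/min → bracket 30–39 mL/min.
Dose for this bracket: 80 mg.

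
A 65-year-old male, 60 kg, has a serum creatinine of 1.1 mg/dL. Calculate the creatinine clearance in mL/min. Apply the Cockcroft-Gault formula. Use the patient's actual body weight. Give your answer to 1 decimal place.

CrCl = (140 − 65) × 60 / (72 × 1.1) = 4500.0 / 79.20 ≈ 56.8 mL/min

56.8 mL/min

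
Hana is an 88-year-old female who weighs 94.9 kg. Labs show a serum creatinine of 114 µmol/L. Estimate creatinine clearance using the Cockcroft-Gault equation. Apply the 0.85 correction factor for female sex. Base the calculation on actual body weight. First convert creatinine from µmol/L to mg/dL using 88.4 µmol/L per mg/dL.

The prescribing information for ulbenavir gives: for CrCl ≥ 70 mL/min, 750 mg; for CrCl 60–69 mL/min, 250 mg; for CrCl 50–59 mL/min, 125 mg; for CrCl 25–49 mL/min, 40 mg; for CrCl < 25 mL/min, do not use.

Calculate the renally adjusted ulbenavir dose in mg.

40 mg

SCr = 114 / 88.4 = 1.29 mg/dL
CrCl = (140 − 88) × 94.9 / (72 × 1.29) × 0.85 = 4934.8 / 92.88 × 0.85 ≈ 45.2 mL/min
CrCl ≈ 45 mL/min → bracket 25–49 mL/min.
Dose for this bracket: 40 mg.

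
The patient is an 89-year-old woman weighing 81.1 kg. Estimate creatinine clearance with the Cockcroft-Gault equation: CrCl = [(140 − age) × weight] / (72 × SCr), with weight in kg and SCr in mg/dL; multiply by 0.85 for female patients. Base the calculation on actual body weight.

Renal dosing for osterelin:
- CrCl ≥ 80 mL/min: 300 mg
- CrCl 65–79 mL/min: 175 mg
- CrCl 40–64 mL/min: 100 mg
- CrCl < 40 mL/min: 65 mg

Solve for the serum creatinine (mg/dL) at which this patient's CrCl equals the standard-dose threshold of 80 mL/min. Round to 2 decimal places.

0.61 mg/dL

Standard dose requires CrCl ≥ 80 mL/min.
Set (140 − 89) × 81.1 × 0.85 / (72 × SCr) = 80
SCr = (140 − 89) × 81.1 × 0.85 / (72 × 80) = 0.610 mg/dL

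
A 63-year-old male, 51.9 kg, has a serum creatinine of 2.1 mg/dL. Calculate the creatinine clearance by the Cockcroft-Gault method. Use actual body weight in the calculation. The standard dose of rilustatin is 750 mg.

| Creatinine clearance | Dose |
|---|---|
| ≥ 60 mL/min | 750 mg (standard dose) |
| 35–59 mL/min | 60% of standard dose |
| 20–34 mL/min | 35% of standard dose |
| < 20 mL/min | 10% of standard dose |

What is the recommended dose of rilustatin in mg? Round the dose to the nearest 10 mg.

CrCl = (140 − 63) × 51.9 / (72 × 2.1) = 3996.3 / 151.20 ≈ 26.4 mL/min
CrCl ≈ 26 mL/min → bracket 20–34 mL/min.
35% of 750 mg = 262.5 mg → 260 mg

260 mg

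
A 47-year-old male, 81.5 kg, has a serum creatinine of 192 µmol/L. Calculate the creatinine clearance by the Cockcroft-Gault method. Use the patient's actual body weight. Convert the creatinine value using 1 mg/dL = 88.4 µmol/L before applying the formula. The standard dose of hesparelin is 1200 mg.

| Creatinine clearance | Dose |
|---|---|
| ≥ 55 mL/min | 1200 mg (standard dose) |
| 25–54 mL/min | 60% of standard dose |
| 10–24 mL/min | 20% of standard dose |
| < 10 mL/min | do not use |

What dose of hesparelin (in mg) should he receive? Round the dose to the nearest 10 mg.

SCr = 192 / 88.4 = 2.172 mg/dL
CrCl = (140 − 47) × 81.5 / (72 × 2.172) = 7579.5 / 156.38 ≈ 48.5 mL/min
CrCl ≈ 48 mL/min → bracket 25–54 mL/min.
60% of 1200 mg = 720 mg

720 mg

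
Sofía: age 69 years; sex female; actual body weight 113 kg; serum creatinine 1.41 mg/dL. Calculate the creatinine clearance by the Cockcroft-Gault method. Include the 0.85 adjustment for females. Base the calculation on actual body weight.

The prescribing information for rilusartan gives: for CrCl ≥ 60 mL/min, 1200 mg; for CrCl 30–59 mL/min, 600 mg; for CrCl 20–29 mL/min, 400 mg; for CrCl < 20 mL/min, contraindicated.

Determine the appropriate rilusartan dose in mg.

CrCl = (140 − 69) × 113 / (72 × 1.41) × 0.85 = 8023.0 / 101.52 × 0.85 ≈ 67.2 mL/min
CrCl ≈ 67 mL/min → bracket ≥ 60 mL/min.
Dose for this bracket: 1200 mg.

1200 mg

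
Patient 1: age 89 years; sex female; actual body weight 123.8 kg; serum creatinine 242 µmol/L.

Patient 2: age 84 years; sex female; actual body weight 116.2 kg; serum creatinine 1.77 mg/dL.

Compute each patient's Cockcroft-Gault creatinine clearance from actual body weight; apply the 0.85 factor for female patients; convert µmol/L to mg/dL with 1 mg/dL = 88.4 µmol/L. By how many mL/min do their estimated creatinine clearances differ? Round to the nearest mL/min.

Patient 1: SCr = 242 / 88.4 = 2.738 mg/dL
Patient 1: CrCl = (140 − 89) × 123.8 / (72 × 2.738) × 0.85 = 6313.8 / 197.14 × 0.85 ≈ 27.2 mL/min
Patient 2: CrCl = (140 − 84) × 116.2 / (72 × 1.77) × 0.85 = 6507.2 / 127.44 × 0.85 ≈ 43.4 mL/min
|27.2 − 43.4| = 16.2 mL/min

16 mL/min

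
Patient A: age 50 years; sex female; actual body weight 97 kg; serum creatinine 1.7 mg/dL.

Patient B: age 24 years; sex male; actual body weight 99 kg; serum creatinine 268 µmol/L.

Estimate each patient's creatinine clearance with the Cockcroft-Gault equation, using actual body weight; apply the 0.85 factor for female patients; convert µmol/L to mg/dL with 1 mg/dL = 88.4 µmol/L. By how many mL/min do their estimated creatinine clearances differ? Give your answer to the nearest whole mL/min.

Patient A: CrCl = (140 − 50) × 97 / (72 × 1.7) × 0.85 = 8730.0 / 122.40 × 0.85 ≈ 60.6 mL/min
Patient B: SCr = 268 / 88.4 = 3.032 mg/dL
Patient B: CrCl = (140 − 24) × 99 / (72 × 3.032) = 11484.0 / 218.30 ≈ 52.6 mL/min
|60.6 − 52.6| = 8.0 mL/min

8 mL/min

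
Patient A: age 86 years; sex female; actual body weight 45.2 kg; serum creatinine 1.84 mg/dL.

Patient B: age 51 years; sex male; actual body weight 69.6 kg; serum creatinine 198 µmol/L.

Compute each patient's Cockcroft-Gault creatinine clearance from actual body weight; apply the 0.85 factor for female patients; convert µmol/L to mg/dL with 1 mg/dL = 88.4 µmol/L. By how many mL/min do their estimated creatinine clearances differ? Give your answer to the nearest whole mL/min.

Patient A: CrCl = (140 − 86) × 45.2 / (72 × 1.84) × 0.85 = 2440.8 / 132.48 × 0.85 ≈ 15.7 mL/min
Patient B: SCr = 198 / 88.4 = 2.24 mg/dL
Patient B: CrCl = (140 − 51) × 69.6 / (72 × 2.24) = 6194.4 / 161.28 ≈ 38.4 mL/min
|15.7 − 38.4| = 22.7 mL/min

23 mL/min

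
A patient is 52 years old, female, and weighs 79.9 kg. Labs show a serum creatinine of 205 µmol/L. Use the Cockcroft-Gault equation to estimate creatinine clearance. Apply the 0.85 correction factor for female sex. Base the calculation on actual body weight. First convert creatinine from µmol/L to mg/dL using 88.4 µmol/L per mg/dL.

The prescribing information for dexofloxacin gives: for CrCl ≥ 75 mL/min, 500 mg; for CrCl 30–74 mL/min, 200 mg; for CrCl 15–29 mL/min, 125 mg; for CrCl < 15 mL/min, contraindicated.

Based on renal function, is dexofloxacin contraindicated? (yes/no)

SCr = 205 / 88.4 = 2.319 mg/dL
CrCl = (140 − 52) × 79.9 / (72 × 2.319) × 0.85 = 7031.2 / 166.97 × 0.85 ≈ 35.8 mL/min
CrCl ≈ 36 mL/min, which is ≥ 15 mL/min.

no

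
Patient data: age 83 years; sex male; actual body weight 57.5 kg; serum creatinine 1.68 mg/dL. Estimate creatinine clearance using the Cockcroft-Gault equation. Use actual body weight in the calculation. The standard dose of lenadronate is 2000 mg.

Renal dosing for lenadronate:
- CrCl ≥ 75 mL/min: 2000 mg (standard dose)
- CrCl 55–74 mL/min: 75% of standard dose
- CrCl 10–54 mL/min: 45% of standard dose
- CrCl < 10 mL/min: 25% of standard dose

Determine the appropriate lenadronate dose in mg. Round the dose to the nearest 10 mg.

CrCl = (140 − 83) × 57.5 / (72 × 1.68) = 3277.5 / 120.96 ≈ 27.1 mL/min
CrCl ≈ 27 mL/min → bracket 10–54 mL/min.
45% of 2000 mg = 900 mg

900 mg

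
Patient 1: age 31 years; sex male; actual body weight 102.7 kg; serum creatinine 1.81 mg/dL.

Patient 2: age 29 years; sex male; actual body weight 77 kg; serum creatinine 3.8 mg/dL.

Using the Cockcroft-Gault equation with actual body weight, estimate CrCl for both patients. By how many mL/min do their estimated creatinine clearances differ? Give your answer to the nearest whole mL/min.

55 mL/min

Patient 1: CrCl = (140 − 31) × 102.7 / (72 × 1.81) = 11194.3 / 130.32 ≈ 85.9 mL/min
Patient 2: CrCl = (140 − 29) × 77 / (72 × 3.8) = 8547.0 / 273.60 ≈ 31.2 mL/min
|85.9 − 31.2| = 54.7 mL/min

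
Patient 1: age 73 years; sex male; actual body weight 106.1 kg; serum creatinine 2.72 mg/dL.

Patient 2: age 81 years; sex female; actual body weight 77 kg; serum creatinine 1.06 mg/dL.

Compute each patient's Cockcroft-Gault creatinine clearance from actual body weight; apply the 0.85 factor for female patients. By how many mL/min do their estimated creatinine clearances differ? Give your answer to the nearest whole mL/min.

14 mL/min

Patient 1: CrCl = (140 − 73) × 106.1 / (72 × 2.72) = 7108.7 / 195.84 ≈ 36.3 mL/min
Patient 2: CrCl = (140 − 81) × 77 / (72 × 1.06) × 0.85 = 4543.0 / 76.32 × 0.85 ≈ 50.6 mL/min
|36.3 − 50.6| = 14.3 mL/min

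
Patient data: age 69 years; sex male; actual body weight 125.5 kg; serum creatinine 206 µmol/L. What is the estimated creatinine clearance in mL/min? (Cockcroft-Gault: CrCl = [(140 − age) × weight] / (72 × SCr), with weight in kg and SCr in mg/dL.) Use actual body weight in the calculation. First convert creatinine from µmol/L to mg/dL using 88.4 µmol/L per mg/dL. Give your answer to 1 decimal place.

53.1 mL/min

SCr = 206 / 88.4 = 2.33 mg/dL
CrCl = (140 − 69) × 125.5 / (72 × 2.33) = 8910.5 / 167.76 ≈ 53.1 mL/min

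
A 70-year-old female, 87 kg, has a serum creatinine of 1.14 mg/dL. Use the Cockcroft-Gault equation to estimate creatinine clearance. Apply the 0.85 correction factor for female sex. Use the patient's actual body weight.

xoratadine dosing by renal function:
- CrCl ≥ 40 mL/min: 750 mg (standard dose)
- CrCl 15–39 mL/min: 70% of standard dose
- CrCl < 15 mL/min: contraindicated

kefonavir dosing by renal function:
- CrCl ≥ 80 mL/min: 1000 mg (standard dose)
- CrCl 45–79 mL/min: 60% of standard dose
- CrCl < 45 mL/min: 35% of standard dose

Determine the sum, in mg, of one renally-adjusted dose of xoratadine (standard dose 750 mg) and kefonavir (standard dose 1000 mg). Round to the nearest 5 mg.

1350 mg

CrCl = (140 − 70) × 87 / (72 × 1.14) × 0.85 = 6090.0 / 82.08 × 0.85 ≈ 63.1 mL/min
CrCl ≈ 63 mL/min.
xoratadine: ≥ 40 mL/min → 100% of 750 mg = 750 mg.
kefonavir: 45–79 mL/min → 60% of 1000 mg = 600 mg.
Total = 750 + 600 = 1350 mg.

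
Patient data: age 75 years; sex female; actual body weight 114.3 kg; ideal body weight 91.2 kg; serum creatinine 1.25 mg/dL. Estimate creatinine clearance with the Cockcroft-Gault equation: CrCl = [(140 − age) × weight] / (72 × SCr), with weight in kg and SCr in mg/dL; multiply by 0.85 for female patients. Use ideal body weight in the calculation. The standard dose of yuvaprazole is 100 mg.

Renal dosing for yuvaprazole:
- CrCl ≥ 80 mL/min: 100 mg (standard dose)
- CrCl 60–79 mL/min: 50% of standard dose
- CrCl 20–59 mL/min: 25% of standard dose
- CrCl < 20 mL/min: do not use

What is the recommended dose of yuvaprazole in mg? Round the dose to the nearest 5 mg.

25 mg

CrCl = (140 − 75) × 91.2 / (72 × 1.25) × 0.85 = 5928.0 / 90.00 × 0.85 ≈ 56.0 mL/min
CrCl ≈ 56 mL/min → bracket 20–59 mL/min.
25% of 100 mg = 25 mg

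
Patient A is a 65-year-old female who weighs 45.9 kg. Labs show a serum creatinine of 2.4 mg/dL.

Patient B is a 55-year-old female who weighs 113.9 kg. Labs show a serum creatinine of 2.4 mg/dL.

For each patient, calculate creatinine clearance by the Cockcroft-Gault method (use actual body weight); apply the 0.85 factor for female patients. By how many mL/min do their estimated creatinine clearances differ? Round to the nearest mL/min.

31 mL/min

Patient A: CrCl = (140 − 65) × 45.9 / (72 × 2.4) × 0.85 = 3442.5 / 172.80 × 0.85 ≈ 16.9 mL/min
Patient B: CrCl = (140 − 55) × 113.9 / (72 × 2.4) × 0.85 = 9681.5 / 172.80 × 0.85 ≈ 47.6 mL/min
|16.9 − 47.6| = 30.7 mL/min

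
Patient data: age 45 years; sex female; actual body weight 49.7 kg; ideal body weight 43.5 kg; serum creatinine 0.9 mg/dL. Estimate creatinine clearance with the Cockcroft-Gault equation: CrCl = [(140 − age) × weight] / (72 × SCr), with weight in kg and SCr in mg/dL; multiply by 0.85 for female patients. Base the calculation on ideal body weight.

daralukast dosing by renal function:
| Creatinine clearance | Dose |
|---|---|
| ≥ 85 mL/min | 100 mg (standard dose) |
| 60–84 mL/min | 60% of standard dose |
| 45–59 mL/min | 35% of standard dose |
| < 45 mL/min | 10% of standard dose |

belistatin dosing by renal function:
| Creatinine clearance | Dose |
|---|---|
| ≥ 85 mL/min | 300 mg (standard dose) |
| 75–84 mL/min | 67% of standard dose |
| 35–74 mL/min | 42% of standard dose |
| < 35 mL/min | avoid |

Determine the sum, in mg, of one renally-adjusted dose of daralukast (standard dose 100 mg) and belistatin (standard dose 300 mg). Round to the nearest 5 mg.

160 mg

CrCl = (140 − 45) × 43.5 / (72 × 0.9) × 0.85 = 4132.5 / 64.80 × 0.85 ≈ 54.2 mL/min
CrCl ≈ 54 mL/min.
daralukast: 45–59 mL/min → 35% of 100 mg = 35 mg.
belistatin: 35–74 mL/min → 42% of 300 mg = 126 mg.
Total = 35 + 126 = 161 mg.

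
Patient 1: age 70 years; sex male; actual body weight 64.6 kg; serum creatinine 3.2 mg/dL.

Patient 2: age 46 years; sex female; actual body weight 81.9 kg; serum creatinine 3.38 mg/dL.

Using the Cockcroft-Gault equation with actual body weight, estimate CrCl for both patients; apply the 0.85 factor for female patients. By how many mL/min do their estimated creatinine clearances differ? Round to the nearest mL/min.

7 mL/min

Patient 1: CrCl = (140 − 70) × 64.6 / (72 × 3.2) = 4522.0 / 230.40 ≈ 19.6 mL/min
Patient 2: CrCl = (140 − 46) × 81.9 / (72 × 3.38) × 0.85 = 7698.6 / 243.36 × 0.85 ≈ 26.9 mL/min
|19.6 − 26.9| = 7.3 mL/min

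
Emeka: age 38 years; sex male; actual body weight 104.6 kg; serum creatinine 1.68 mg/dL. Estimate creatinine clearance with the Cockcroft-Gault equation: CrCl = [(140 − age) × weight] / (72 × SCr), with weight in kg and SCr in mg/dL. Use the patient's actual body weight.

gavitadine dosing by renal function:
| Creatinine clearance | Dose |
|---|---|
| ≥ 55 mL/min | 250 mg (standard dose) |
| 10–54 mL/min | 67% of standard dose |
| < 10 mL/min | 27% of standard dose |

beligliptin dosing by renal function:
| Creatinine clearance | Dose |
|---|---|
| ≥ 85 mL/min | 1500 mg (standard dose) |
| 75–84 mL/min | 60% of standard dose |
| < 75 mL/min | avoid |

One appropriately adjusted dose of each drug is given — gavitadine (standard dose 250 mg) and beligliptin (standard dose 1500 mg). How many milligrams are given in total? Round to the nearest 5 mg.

1750 mg

CrCl = (140 − 38) × 104.6 / (72 × 1.68) = 10669.2 / 120.96 ≈ 88.2 mL/min
CrCl ≈ 88 mL/min.
gavitadine: ≥ 55 mL/min → 100% of 250 mg = 250 mg.
beligliptin: ≥ 85 mL/min → 100% of 1500 mg = 1500 mg.
Total = 250 + 1500 = 1750 mg.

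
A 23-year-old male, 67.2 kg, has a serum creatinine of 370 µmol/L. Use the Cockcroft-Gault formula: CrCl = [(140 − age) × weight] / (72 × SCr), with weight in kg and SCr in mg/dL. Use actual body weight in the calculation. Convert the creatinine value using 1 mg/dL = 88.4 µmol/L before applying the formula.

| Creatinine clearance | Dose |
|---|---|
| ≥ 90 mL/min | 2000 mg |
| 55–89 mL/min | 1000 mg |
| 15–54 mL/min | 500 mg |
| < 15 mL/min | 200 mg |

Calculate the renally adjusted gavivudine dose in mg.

500 mg

SCr = 370 / 88.4 = 4.186 mg/dL
CrCl = (140 − 23) × 67.2 / (72 × 4.186) = 7862.4 / 301.39 ≈ 26.1 mL/min
CrCl ≈ 26 mL/min → bracket 15–54 mL/min.
Dose for this bracket: 500 mg.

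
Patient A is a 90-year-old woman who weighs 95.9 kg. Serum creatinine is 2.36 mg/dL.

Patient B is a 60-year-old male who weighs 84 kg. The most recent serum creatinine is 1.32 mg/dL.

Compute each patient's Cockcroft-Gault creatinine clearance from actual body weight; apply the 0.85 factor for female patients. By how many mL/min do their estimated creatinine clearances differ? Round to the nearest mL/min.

Patient A: CrCl = (140 − 90) × 95.9 / (72 × 2.36) × 0.85 = 4795.0 / 169.92 × 0.85 ≈ 24.0 mL/min
Patient B: CrCl = (140 − 60) × 84 / (72 × 1.32) = 6720.0 / 95.04 ≈ 70.7 mL/min
|24.0 − 70.7| = 46.7 mL/min

47 mL/min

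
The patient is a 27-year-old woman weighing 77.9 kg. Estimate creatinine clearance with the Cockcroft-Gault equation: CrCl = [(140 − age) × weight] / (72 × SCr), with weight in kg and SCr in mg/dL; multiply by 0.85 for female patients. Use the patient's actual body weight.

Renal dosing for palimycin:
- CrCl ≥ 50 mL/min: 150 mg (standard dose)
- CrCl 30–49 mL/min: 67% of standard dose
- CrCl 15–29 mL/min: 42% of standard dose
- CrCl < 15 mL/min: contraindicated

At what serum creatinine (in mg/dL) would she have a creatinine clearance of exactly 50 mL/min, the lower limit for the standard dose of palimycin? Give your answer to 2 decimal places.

Standard dose requires CrCl ≥ 50 mL/min.
Set (140 − 27) × 77.9 × 0.85 / (72 × SCr) = 50
SCr = (140 − 27) × 77.9 × 0.85 / (72 × 50) = 2.078 mg/dL

2.08 mg/dL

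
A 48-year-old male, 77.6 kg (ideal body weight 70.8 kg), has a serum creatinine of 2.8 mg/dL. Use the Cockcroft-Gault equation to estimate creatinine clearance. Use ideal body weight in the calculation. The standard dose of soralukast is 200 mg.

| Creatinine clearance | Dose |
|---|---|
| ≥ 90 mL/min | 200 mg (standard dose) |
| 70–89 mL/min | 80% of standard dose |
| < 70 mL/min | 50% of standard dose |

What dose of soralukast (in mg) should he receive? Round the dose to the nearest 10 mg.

100 mg

CrCl = (140 − 48) × 70.8 / (72 × 2.8) = 6513.6 / 201.60 ≈ 32.3 mL/min
CrCl ≈ 32 mL/min → bracket < 70 mL/min.
50% of 200 mg = 100 mg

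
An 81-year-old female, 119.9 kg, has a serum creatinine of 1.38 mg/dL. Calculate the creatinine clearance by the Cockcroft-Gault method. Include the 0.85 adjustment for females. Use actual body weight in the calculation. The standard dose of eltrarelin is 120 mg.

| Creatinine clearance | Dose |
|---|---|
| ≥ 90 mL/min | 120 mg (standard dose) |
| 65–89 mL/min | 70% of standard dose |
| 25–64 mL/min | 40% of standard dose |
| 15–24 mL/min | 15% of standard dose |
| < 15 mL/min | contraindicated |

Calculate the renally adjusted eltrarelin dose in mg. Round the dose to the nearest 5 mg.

50 mg

CrCl = (140 − 81) × 119.9 / (72 × 1.38) × 0.85 = 7074.1 / 99.36 × 0.85 ≈ 60.5 mL/min
CrCl ≈ 61 mL/min → bracket 25–64 mL/min.
40% of 120 mg = 48 mg → 50 mg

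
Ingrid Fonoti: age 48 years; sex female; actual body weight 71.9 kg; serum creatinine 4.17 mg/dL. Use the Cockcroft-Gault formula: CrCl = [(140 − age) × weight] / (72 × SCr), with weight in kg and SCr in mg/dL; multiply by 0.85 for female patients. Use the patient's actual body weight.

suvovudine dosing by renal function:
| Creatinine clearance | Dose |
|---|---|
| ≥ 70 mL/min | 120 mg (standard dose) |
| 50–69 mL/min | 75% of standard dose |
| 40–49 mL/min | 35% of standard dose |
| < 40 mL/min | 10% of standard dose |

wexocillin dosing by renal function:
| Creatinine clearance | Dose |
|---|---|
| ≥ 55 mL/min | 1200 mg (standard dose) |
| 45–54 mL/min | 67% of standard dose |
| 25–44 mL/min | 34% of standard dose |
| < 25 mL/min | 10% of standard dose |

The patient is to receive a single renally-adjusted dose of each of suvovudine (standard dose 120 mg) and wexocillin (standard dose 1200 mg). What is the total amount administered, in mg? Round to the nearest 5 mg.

130 mg

CrCl = (140 − 48) × 71.9 / (72 × 4.17) × 0.85 = 6614.8 / 300.24 × 0.85 ≈ 18.7 mL/min
CrCl ≈ 19 mL/min.
suvovudine: < 40 mL/min → 10% of 120 mg = 12 mg.
wexocillin: < 25 mL/min → 10% of 1200 mg = 120 mg.
Total = 12 + 120 = 132 mg.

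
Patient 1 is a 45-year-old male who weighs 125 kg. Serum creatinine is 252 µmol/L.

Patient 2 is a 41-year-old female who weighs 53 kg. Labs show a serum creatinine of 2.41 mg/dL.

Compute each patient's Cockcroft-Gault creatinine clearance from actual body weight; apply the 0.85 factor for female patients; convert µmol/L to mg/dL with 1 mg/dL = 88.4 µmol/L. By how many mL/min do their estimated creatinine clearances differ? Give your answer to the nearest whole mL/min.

32 mL/min

Patient 1: SCr = 252 / 88.4 = 2.851 mg/dL
Patient 1: CrCl = (140 − 45) × 125 / (72 × 2.851) = 11875.0 / 205.27 ≈ 57.9 mL/min
Patient 2: CrCl = (140 − 41) × 53 / (72 × 2.41) × 0.85 = 5247.0 / 173.52 × 0.85 ≈ 25.7 mL/min
|57.9 − 25.7| = 32.2 mL/min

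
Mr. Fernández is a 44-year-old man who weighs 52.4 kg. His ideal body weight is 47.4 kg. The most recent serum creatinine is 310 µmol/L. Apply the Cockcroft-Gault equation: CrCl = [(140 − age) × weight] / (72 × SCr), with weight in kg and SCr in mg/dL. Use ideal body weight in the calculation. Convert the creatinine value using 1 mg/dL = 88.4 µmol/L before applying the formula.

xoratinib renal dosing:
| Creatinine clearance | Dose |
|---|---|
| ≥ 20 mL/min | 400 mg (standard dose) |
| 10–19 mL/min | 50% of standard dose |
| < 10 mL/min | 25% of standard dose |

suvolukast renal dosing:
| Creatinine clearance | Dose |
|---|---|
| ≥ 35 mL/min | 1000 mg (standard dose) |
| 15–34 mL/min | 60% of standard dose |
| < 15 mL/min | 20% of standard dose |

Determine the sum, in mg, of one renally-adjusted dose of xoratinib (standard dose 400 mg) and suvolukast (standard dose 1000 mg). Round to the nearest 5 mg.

800 mg

SCr = 310 / 88.4 = 3.507 mg/dL
CrCl = (140 − 44) × 47.4 / (72 × 3.507) = 4550.4 / 252.50 ≈ 18.0 mL/min
CrCl ≈ 18 mL/min.
xoratinib: 10–19 mL/min → 50% of 400 mg = 200 mg.
suvolukast: 15–34 mL/min → 60% of 1000 mg = 600 mg.
Total = 200 + 600 = 800 mg.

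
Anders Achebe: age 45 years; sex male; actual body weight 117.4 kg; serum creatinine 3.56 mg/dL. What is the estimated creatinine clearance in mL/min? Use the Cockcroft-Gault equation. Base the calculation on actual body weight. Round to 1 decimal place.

CrCl = (140 − 45) × 117.4 / (72 × 3.56) = 11153.0 / 256.32 ≈ 43.5 mL/min

43.5 mL/min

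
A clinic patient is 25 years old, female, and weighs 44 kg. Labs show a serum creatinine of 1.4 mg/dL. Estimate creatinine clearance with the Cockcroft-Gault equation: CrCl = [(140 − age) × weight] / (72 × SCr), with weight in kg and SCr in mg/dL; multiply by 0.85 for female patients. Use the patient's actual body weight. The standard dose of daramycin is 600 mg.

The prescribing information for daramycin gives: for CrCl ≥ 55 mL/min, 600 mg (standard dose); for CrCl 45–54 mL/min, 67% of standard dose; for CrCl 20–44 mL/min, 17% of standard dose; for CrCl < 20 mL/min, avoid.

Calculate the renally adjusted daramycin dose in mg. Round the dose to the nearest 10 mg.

100 mg

CrCl = (140 − 25) × 44 / (72 × 1.4) × 0.85 = 5060.0 / 100.80 × 0.85 ≈ 42.7 mL/min
CrCl ≈ 43 mL/min → bracket 20–44 mL/min.
17% of 600 mg = 102 mg → 100 mg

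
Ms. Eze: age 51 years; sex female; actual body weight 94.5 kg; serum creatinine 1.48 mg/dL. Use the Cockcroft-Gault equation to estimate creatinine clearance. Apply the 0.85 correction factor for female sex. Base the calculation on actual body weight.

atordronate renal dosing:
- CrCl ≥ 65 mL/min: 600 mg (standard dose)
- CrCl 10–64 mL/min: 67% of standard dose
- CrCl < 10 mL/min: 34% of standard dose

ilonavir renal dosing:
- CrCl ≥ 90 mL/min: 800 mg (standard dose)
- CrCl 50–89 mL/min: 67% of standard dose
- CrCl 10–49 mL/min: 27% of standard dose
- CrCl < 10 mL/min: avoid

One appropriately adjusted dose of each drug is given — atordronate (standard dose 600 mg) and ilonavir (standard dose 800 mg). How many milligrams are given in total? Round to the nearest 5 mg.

1135 mg

CrCl = (140 − 51) × 94.5 / (72 × 1.48) × 0.85 = 8410.5 / 106.56 × 0.85 ≈ 67.1 mL/min
CrCl ≈ 67 mL/min.
atordronate: ≥ 65 mL/min → 100% of 600 mg = 600 mg.
ilonavir: 50–89 mL/min → 67% of 800 mg = 536 mg.
Total = 600 + 536 = 1136 mg.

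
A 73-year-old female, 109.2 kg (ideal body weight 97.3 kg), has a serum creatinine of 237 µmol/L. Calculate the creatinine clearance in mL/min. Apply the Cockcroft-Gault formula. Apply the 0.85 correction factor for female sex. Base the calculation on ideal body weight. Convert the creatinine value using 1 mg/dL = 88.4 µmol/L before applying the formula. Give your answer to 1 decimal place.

SCr = 237 / 88.4 = 2.681 mg/dL
CrCl = (140 − 73) × 97.3 / (72 × 2.681) × 0.85 = 6519.1 / 193.03 × 0.85 ≈ 28.7 mL/min

28.7 mL/min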